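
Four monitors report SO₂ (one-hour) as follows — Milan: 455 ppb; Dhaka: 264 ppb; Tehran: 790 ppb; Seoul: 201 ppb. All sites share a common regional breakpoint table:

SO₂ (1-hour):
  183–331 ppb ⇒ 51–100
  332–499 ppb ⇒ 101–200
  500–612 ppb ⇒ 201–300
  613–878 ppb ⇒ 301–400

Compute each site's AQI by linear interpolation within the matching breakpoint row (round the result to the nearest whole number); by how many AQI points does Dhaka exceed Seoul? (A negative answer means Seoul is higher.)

Milan: 455 ∈ [332, 499] ↔ index [101, 200].
101 + (455−332)·(200−101)/(499−332) = 101 + 123·99/167 ≈ 173.92, so AQI = 174.
Dhaka 264: bracket 183–331 → index 51–100; slope 49/148, offset 81.
AQI = 51 + 49/148·81 ≈ 77.82 ⇒ 78.
Tehran: 790 lies in 613–878, so I_lo=301, I_hi=400, C_lo=613, C_hi=878.
(400−301)/(878−613) × (790−613) + 301 = 99/265 × 177 + 301 ≈ 367.12 → 367.
Seoul: row 183–331 (AQI 51–100). (100−51)·(201−183)/(331−183) + 51 = 49·18/148 + 51 ≈ 56.96 → 57.
AQIs: Milan=174, Dhaka=78, Tehran=367, Seoul=57. Dhaka (78) − Seoul (57) = 21.

21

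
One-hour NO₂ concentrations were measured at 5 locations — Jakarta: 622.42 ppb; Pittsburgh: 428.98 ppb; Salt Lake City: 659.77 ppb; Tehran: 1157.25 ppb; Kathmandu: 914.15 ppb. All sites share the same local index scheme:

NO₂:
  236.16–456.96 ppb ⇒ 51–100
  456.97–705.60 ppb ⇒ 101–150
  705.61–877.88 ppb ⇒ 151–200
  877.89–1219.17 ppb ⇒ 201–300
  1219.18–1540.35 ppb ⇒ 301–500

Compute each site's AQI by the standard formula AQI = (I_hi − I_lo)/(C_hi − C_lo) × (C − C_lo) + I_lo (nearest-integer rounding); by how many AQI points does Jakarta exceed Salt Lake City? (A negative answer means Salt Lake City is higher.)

Jakarta: row 456.97–705.60 (AQI 101–150). (150−101)·(622.42−456.97)/(705.60−456.97) + 101 = 49·165.45/248.63 + 101 ≈ 133.61 → 134.
Pittsburgh: 428.98 ∈ [236.16, 456.96] ↔ index [51, 100].
51 + (428.98−236.16)·(100−51)/(456.96−236.16) = 51 + 192.82·49/220.80 ≈ 93.79, so AQI = 94.
Salt Lake City: 659.77 ∈ [456.97, 705.60] ↔ index [101, 150].
101 + (659.77−456.97)·(150−101)/(705.60−456.97) = 101 + 202.80·49/248.63 ≈ 140.97, so AQI = 141.
Tehran: 1157.25 lies in 877.89–1219.17, so I_lo=201, I_hi=300, C_lo=877.89, C_hi=1219.17.
(300−201)/(1219.17−877.89) × (1157.25−877.89) + 201 = 99/341.28 × 279.36 + 201 ≈ 282.04 → 282.
Kathmandu: 914.15 lies in 877.89–1219.17, so I_lo=201, I_hi=300, C_lo=877.89, C_hi=1219.17.
(300−201)/(1219.17−877.89) × (914.15−877.89) + 201 = 99/341.28 × 36.26 + 201 ≈ 211.52 → 212.
AQIs: Jakarta=134, Pittsburgh=94, Salt Lake City=141, Tehran=282, Kathmandu=212. Jakarta (134) − Salt Lake City (141) = -7.

-7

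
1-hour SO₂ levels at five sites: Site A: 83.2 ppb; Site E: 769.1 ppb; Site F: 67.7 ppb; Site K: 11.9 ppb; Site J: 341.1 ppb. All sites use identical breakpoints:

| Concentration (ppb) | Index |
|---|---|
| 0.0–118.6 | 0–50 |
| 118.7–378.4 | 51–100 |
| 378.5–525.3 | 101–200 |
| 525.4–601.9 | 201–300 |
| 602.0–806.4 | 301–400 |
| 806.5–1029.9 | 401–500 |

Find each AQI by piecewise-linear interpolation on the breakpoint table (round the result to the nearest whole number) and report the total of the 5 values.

Site A: 83.2 ∈ [0.0, 118.6] ↔ index [0, 50].
0 + (83.2−0.0)·(50−0)/(118.6−0.0) = 0 + 83.2·50/118.6 ≈ 35.08, so AQI = 35.
Site E: 769.1 ∈ [602.0, 806.4] ↔ index [301, 400].
301 + (769.1−602.0)·(400−301)/(806.4−602.0) = 301 + 167.1·99/204.4 ≈ 381.93, so AQI = 382.
Site F: 67.7 ∈ [0.0, 118.6] ↔ index [0, 50].
0 + (67.7−0.0)·(50−0)/(118.6−0.0) = 0 + 67.7·50/118.6 ≈ 28.54, so AQI = 29.
Site K: row 0.0–118.6 (AQI 0–50). (50−0)·(11.9−0.0)/(118.6−0.0) + 0 = 50·11.9/118.6 + 0 ≈ 5.02 → 5.
Site J 341.1: bracket 118.7–378.4 → index 51–100; slope 49/259.7, offset 222.4.
AQI = 51 + 49/259.7·222.4 ≈ 92.96 ⇒ 93.
AQIs: Site A=35, Site E=382, Site F=29, Site K=5, Site J=93. Sum = 35 + 382 + 29 + 5 + 93 = 544.

544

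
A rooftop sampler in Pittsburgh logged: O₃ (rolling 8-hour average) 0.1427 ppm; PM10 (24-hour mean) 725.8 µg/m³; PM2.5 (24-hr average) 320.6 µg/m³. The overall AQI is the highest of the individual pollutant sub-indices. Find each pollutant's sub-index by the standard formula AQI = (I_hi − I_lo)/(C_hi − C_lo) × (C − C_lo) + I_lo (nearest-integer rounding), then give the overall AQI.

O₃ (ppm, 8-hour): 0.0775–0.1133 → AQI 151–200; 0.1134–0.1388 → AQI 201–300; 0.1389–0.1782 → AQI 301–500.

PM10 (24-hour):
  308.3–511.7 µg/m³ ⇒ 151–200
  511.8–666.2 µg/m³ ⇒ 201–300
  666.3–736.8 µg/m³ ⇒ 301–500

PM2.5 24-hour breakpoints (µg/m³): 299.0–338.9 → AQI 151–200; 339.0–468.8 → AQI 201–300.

469

O₃: 0.1427 lies in 0.1389–0.1782, so I_lo=301, I_hi=500, C_lo=0.1389, C_hi=0.1782.
(500−301)/(0.1782−0.1389) × (0.1427−0.1389) + 301 = 199/0.0393 × 0.0038 + 301 ≈ 320.24 → 320.
PM10: 725.8 lies in 666.3–736.8, so I_lo=301, I_hi=500, C_lo=666.3, C_hi=736.8.
(500−301)/(736.8−666.3) × (725.8−666.3) + 301 = 199/70.5 × 59.5 + 301 ≈ 468.95 → 469.
PM2.5: 320.6 ∈ [299.0, 338.9] ↔ index [151, 200].
151 + (320.6−299.0)·(200−151)/(338.9−299.0) = 151 + 21.6·49/39.9 ≈ 177.53, so AQI = 178.
Sub-indices: O₃→320, PM10→469, PM2.5→178. Overall AQI = max = 469; dominant pollutant is PM10.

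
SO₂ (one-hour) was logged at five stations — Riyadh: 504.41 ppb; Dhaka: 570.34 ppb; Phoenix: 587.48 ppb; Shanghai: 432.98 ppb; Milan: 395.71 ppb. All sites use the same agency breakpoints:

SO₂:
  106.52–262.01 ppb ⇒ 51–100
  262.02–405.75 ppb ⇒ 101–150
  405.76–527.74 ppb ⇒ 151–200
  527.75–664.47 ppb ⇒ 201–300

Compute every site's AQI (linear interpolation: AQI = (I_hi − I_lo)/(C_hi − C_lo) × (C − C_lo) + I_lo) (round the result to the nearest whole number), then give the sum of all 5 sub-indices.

976

Riyadh: row 405.76–527.74 (AQI 151–200). (200−151)·(504.41−405.76)/(527.74−405.76) + 151 = 49·98.65/121.98 + 151 ≈ 190.63 → 191.
Dhaka: row 527.75–664.47 (AQI 201–300). (300−201)·(570.34−527.75)/(664.47−527.75) + 201 = 99·42.59/136.72 + 201 ≈ 231.84 → 232.
Phoenix 587.48: bracket 527.75–664.47 → index 201–300; slope 99/136.72, offset 59.73.
AQI = 201 + 99/136.72·59.73 ≈ 244.25 ⇒ 244.
Shanghai 432.98: bracket 405.76–527.74 → index 151–200; slope 49/121.98, offset 27.22.
AQI = 151 + 49/121.98·27.22 ≈ 161.93 ⇒ 162.
Milan: 395.71 ∈ [262.02, 405.75] ↔ index [101, 150].
101 + (395.71−262.02)·(150−101)/(405.75−262.02) = 101 + 133.69·49/143.73 ≈ 146.58, so AQI = 147.
AQIs: Riyadh=191, Dhaka=232, Phoenix=244, Shanghai=162, Milan=147. Sum = 191 + 232 + 244 + 162 + 147 = 976.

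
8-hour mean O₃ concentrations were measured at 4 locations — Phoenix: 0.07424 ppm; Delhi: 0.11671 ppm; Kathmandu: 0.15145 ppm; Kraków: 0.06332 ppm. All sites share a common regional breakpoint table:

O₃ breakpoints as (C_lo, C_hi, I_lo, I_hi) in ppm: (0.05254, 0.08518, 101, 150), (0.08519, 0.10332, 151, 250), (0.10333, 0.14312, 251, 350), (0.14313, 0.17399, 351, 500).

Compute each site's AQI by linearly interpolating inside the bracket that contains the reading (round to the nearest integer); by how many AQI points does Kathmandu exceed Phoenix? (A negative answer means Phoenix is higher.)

257

Phoenix: 0.07424 lies in 0.05254–0.08518, so I_lo=101, I_hi=150, C_lo=0.05254, C_hi=0.08518.
(150−101)/(0.08518−0.05254) × (0.07424−0.05254) + 101 = 49/0.03264 × 0.02170 + 101 ≈ 133.58 → 134.
Delhi: 0.11671 lies in 0.10333–0.14312, so I_lo=251, I_hi=350, C_lo=0.10333, C_hi=0.14312.
(350−251)/(0.14312−0.10333) × (0.11671−0.10333) + 251 = 99/0.03979 × 0.01338 + 251 ≈ 284.29 → 284.
Kathmandu: 0.15145 lies in 0.14313–0.17399, so I_lo=351, I_hi=500, C_lo=0.14313, C_hi=0.17399.
(500−351)/(0.17399−0.14313) × (0.15145−0.14313) + 351 = 149/0.03086 × 0.00832 + 351 ≈ 391.17 → 391.
Kraków: row 0.05254–0.08518 (AQI 101–150). (150−101)·(0.06332−0.05254)/(0.08518−0.05254) + 101 = 49·0.01078/0.03264 + 101 ≈ 117.18 → 117.
AQIs: Phoenix=134, Delhi=284, Kathmandu=391, Kraków=117. Kathmandu (391) − Phoenix (134) = 257.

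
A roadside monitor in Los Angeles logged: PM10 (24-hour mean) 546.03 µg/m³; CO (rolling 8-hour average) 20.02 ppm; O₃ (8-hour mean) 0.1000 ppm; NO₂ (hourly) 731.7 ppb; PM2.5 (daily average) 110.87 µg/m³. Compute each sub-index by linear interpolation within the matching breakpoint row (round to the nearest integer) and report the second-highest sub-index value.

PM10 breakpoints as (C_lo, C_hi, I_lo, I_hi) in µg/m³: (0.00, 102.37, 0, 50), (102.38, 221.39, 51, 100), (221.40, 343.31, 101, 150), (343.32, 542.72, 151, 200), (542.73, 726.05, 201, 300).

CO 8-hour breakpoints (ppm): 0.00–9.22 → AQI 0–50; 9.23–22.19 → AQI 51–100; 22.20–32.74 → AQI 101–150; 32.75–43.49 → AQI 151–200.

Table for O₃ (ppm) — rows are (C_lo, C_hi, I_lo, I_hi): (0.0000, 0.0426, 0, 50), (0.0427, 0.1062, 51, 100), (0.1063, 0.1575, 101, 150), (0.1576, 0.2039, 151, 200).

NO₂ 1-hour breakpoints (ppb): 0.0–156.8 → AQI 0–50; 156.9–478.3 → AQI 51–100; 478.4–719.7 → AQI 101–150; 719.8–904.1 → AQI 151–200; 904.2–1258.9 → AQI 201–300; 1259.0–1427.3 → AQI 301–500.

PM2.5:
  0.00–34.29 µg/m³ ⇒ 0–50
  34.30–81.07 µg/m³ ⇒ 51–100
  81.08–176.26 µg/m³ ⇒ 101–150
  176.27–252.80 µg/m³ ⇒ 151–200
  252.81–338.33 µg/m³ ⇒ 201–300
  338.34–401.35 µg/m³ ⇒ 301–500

154

PM10: 546.03 ∈ [542.73, 726.05] ↔ index [201, 300].
201 + (546.03−542.73)·(300−201)/(726.05−542.73) = 201 + 3.30·99/183.32 ≈ 202.78, so AQI = 203.
CO 20.02: bracket 9.23–22.19 → index 51–100; slope 49/12.96, offset 10.79.
AQI = 51 + 49/12.96·10.79 ≈ 91.80 ⇒ 92.
O₃: 0.1000 lies in 0.0427–0.1062, so I_lo=51, I_hi=100, C_lo=0.0427, C_hi=0.1062.
(100−51)/(0.1062−0.0427) × (0.1000−0.0427) + 51 = 49/0.0635 × 0.0573 + 51 ≈ 95.22 → 95.
NO₂: 731.7 ∈ [719.8, 904.1] ↔ index [151, 200].
151 + (731.7−719.8)·(200−151)/(904.1−719.8) = 151 + 11.9·49/184.3 ≈ 154.16, so AQI = 154.
PM2.5: row 81.08–176.26 (AQI 101–150). (150−101)·(110.87−81.08)/(176.26−81.08) + 101 = 49·29.79/95.18 + 101 ≈ 116.34 → 116.
Sub-indices: PM10→203, CO→92, O₃→95, NO₂→154, PM2.5→116. Ranked high→low: 203, 154, 116, 95, 92. Second-highest sub-index = 154.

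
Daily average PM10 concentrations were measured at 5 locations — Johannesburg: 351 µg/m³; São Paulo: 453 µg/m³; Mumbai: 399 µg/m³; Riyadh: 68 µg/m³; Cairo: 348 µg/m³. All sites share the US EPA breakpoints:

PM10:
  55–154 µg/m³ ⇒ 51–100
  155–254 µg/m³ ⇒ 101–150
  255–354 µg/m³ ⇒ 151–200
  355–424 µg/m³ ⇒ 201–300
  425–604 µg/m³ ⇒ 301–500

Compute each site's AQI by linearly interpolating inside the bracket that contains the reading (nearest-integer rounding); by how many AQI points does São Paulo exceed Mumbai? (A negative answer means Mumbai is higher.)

Johannesburg 351: bracket 255–354 → index 151–200; slope 49/99, offset 96.
AQI = 151 + 49/99·96 ≈ 198.52 ⇒ 199.
São Paulo 453: bracket 425–604 → index 301–500; slope 199/179, offset 28.
AQI = 301 + 199/179·28 ≈ 332.13 ⇒ 332.
Mumbai: 399 ∈ [355, 424] ↔ index [201, 300].
201 + (399−355)·(300−201)/(424−355) = 201 + 44·99/69 ≈ 264.13, so AQI = 264.
Riyadh: 68 lies in 55–154, so I_lo=51, I_hi=100, C_lo=55, C_hi=154.
(100−51)/(154−55) × (68−55) + 51 = 49/99 × 13 + 51 ≈ 57.43 → 57.
Cairo: 348 lies in 255–354, so I_lo=151, I_hi=200, C_lo=255, C_hi=354.
(200−151)/(354−255) × (348−255) + 151 = 49/99 × 93 + 151 ≈ 197.03 → 197.
AQIs: Johannesburg=199, São Paulo=332, Mumbai=264, Riyadh=57, Cairo=197. São Paulo (332) − Mumbai (264) = 68.

68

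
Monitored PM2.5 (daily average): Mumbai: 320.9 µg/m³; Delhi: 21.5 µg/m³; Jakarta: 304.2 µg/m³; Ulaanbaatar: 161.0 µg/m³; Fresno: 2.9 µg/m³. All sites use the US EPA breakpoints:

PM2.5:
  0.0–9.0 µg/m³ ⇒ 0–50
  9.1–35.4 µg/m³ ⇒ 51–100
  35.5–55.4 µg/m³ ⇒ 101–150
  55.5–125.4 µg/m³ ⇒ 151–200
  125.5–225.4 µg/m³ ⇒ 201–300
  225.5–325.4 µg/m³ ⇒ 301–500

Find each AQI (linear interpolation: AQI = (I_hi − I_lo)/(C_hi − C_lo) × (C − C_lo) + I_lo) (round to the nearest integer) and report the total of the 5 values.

Mumbai: 320.9 ∈ [225.5, 325.4] ↔ index [301, 500].
301 + (320.9−225.5)·(500−301)/(325.4−225.5) = 301 + 95.4·199/99.9 ≈ 491.04, so AQI = 491.
Delhi: row 9.1–35.4 (AQI 51–100). (100−51)·(21.5−9.1)/(35.4−9.1) + 51 = 49·12.4/26.3 + 51 ≈ 74.10 → 74.
Jakarta: row 225.5–325.4 (AQI 301–500). (500−301)·(304.2−225.5)/(325.4−225.5) + 301 = 199·78.7/99.9 + 301 ≈ 457.77 → 458.
Ulaanbaatar: 161.0 ∈ [125.5, 225.4] ↔ index [201, 300].
201 + (161.0−125.5)·(300−201)/(225.4−125.5) = 201 + 35.5·99/99.9 ≈ 236.18, so AQI = 236.
Fresno 2.9: bracket 0.0–9.0 → index 0–50; slope 50/9.0, offset 2.9.
AQI = 0 + 50/9.0·2.9 ≈ 16.11 ⇒ 16.
AQIs: Mumbai=491, Delhi=74, Jakarta=458, Ulaanbaatar=236, Fresno=16. Sum = 491 + 74 + 458 + 236 + 16 = 1275.

1275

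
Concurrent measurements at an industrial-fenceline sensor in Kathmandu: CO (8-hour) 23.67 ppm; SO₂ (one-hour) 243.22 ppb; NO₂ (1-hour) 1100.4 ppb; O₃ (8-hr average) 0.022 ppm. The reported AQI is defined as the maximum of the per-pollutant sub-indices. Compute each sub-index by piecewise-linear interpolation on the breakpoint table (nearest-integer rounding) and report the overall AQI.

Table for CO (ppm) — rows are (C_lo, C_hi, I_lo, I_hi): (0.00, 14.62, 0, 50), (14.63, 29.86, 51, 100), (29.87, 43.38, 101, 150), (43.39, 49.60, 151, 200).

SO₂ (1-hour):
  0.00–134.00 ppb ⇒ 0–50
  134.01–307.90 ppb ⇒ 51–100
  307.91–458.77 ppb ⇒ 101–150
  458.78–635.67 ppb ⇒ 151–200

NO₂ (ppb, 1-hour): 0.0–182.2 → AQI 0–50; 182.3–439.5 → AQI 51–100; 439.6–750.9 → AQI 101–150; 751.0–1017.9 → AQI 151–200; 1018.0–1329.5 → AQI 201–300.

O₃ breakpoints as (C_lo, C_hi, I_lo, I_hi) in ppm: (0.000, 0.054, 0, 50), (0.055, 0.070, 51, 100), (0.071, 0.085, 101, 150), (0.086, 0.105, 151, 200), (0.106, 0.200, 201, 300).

CO: row 14.63–29.86 (AQI 51–100). (100−51)·(23.67−14.63)/(29.86−14.63) + 51 = 49·9.04/15.23 + 51 ≈ 80.08 → 80.
SO₂ 243.22: bracket 134.01–307.90 → index 51–100; slope 49/173.89, offset 109.21.
AQI = 51 + 49/173.89·109.21 ≈ 81.77 ⇒ 82.
NO₂: 1100.4 lies in 1018.0–1329.5, so I_lo=201, I_hi=300, C_lo=1018.0, C_hi=1329.5.
(300−201)/(1329.5−1018.0) × (1100.4−1018.0) + 201 = 99/311.5 × 82.4 + 201 ≈ 227.19 → 227.
O₃: 0.022 ∈ [0.000, 0.054] ↔ index [0, 50].
0 + (0.022−0.000)·(50−0)/(0.054−0.000) = 0 + 0.022·50/0.054 ≈ 20.37, so AQI = 20.
Sub-indices: CO→80, SO₂→82, NO₂→227, O₃→20. Overall AQI = max = 227; dominant pollutant is NO₂.

227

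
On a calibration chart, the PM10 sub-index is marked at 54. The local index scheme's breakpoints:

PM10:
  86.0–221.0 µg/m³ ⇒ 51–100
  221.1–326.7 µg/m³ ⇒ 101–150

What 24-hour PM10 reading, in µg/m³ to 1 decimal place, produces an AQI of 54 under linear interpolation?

AQI 54 lies in the 51–100 band, which corresponds to 86.0–221.0 µg/m³.
C = 86.0 + (54−51)×(221.0−86.0)/(100−51) = 86.0 + 3×135.0/49 ≈ 94.265 µg/m³ → 94.3 µg/m³ to 1 dp.

94.3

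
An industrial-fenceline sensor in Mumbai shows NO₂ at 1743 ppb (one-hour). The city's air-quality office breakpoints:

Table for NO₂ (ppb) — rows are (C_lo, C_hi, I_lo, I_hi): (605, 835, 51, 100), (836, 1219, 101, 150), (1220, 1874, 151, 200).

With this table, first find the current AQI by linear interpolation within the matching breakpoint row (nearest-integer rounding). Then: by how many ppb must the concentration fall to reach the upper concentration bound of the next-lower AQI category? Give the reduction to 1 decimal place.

524.0

NO₂ 1743: bracket 1220–1874 → index 151–200; slope 49/654, offset 523.
AQI = 151 + 49/654·523 ≈ 190.19 ⇒ 190.
Current AQI 190 is in the Unhealthy range (151–200). The next-lower category tops out at AQI 150, whose upper concentration bound is 1219 ppb.
Reduction needed = 1743 − 1219 = 524.0 ppb.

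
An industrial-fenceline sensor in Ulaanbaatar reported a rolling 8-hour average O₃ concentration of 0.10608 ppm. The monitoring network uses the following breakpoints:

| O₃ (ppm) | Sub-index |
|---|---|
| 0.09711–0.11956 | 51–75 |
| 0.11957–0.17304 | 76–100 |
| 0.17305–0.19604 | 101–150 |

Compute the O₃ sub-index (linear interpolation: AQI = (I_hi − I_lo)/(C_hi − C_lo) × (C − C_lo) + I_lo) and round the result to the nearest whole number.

61

O₃ 0.10608: bracket 0.09711–0.11956 → index 51–75; slope 24/0.02245, offset 0.00897.
AQI = 51 + 24/0.02245·0.00897 ≈ 60.59 ⇒ 61.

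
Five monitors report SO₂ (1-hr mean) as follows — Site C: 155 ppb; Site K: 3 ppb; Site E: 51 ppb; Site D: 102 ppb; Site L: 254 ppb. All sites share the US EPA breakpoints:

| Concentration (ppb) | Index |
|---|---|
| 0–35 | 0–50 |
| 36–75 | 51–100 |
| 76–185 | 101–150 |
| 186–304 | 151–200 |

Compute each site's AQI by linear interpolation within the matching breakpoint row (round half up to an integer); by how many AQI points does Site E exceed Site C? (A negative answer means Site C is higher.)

-67

Site C: 155 lies in 76–185, so I_lo=101, I_hi=150, C_lo=76, C_hi=185.
(150−101)/(185−76) × (155−76) + 101 = 49/109 × 79 + 101 ≈ 136.51 → 137.
Site K 3: bracket 0–35 → index 0–50; slope 50/35, offset 3.
AQI = 0 + 50/35·3 ≈ 4.29 ⇒ 4.
Site E: 51 ∈ [36, 75] ↔ index [51, 100].
51 + (51−36)·(100−51)/(75−36) = 51 + 15·49/39 ≈ 69.85, so AQI = 70.
Site D: 102 lies in 76–185, so I_lo=101, I_hi=150, C_lo=76, C_hi=185.
(150−101)/(185−76) × (102−76) + 101 = 49/109 × 26 + 101 ≈ 112.69 → 113.
Site L: row 186–304 (AQI 151–200). (200−151)·(254−186)/(304−186) + 151 = 49·68/118 + 151 ≈ 179.24 → 179.
AQIs: Site C=137, Site K=4, Site E=70, Site D=113, Site L=179. Site E (70) − Site C (137) = -67.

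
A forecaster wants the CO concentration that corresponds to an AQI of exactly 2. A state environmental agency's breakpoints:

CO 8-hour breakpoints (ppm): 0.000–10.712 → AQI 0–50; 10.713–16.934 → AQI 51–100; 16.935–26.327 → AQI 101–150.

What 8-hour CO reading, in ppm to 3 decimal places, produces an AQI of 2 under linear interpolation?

AQI 2 lies in the 0–50 band, which corresponds to 0.000–10.712 ppm.
C = 0.000 + (2−0)×(10.712−0.000)/(50−0) = 0.000 + 2×10.712/50 ≈ 0.42848 ppm → 0.428 ppm to 3 dp.

0.428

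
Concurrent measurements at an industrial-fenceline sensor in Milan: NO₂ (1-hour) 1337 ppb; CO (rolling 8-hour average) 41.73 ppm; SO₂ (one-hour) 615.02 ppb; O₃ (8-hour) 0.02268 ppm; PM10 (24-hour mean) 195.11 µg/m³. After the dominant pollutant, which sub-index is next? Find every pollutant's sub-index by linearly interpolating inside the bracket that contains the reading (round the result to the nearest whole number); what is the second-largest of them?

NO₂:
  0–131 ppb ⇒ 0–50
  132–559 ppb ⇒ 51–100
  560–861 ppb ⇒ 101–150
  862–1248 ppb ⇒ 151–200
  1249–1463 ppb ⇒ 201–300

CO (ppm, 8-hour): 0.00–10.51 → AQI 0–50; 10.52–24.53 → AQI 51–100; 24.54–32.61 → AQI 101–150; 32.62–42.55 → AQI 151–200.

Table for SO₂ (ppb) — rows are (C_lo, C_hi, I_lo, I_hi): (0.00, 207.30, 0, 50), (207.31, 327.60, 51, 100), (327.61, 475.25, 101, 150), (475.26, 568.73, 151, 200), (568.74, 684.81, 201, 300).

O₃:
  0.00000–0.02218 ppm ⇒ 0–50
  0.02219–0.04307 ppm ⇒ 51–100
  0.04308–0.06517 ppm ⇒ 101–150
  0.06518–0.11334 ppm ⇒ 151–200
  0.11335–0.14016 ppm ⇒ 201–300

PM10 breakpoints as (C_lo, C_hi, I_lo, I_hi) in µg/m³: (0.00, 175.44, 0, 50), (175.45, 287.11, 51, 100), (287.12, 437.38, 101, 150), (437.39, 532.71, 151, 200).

240

NO₂: 1337 lies in 1249–1463, so I_lo=201, I_hi=300, C_lo=1249, C_hi=1463.
(300−201)/(1463−1249) × (1337−1249) + 201 = 99/214 × 88 + 201 ≈ 241.71 → 242.
CO 41.73: bracket 32.62–42.55 → index 151–200; slope 49/9.93, offset 9.11.
AQI = 151 + 49/9.93·9.11 ≈ 195.95 ⇒ 196.
SO₂: row 568.74–684.81 (AQI 201–300). (300−201)·(615.02−568.74)/(684.81−568.74) + 201 = 99·46.28/116.07 + 201 ≈ 240.47 → 240.
O₃: 0.02268 ∈ [0.02219, 0.04307] ↔ index [51, 100].
51 + (0.02268−0.02219)·(100−51)/(0.04307−0.02219) = 51 + 0.00049·49/0.02088 ≈ 52.15, so AQI = 52.
PM10: 195.11 lies in 175.45–287.11, so I_lo=51, I_hi=100, C_lo=175.45, C_hi=287.11.
(100−51)/(287.11−175.45) × (195.11−175.45) + 51 = 49/111.66 × 19.66 + 51 ≈ 59.63 → 60.
Sub-indices: NO₂→242, CO→196, SO₂→240, O₃→52, PM10→60. Ranked high→low: 242, 240, 196, 60, 52. Second-highest sub-index = 240.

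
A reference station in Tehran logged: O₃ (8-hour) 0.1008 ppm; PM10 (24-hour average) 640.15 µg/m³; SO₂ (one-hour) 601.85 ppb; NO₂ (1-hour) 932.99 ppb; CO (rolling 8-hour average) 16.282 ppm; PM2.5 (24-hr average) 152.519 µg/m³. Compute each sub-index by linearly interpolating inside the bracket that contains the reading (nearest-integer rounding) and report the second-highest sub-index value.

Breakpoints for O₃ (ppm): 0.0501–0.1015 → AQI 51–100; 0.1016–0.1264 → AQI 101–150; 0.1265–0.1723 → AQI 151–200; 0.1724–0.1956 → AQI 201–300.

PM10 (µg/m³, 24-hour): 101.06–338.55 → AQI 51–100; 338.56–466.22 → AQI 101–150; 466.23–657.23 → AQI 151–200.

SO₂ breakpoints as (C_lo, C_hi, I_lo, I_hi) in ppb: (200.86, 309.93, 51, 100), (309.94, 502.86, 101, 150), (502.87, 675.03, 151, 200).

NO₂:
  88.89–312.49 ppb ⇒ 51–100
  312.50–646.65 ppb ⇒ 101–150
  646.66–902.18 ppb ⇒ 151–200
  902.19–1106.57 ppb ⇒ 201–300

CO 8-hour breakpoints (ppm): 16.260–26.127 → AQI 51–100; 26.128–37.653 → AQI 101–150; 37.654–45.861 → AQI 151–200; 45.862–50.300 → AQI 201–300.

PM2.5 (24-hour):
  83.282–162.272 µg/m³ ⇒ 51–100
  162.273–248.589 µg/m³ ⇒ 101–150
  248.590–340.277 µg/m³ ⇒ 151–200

196

O₃: 0.1008 lies in 0.0501–0.1015, so I_lo=51, I_hi=100, C_lo=0.0501, C_hi=0.1015.
(100−51)/(0.1015−0.0501) × (0.1008−0.0501) + 51 = 49/0.0514 × 0.0507 + 51 ≈ 99.33 → 99.
PM10: 640.15 ∈ [466.23, 657.23] ↔ index [151, 200].
151 + (640.15−466.23)·(200−151)/(657.23−466.23) = 151 + 173.92·49/191.00 ≈ 195.62, so AQI = 196.
SO₂: 601.85 lies in 502.87–675.03, so I_lo=151, I_hi=200, C_lo=502.87, C_hi=675.03.
(200−151)/(675.03−502.87) × (601.85−502.87) + 151 = 49/172.16 × 98.98 + 151 ≈ 179.17 → 179.
NO₂: 932.99 lies in 902.19–1106.57, so I_lo=201, I_hi=300, C_lo=902.19, C_hi=1106.57.
(300−201)/(1106.57−902.19) × (932.99−902.19) + 201 = 99/204.38 × 30.80 + 201 ≈ 215.92 → 216.
CO: 16.282 ∈ [16.260, 26.127] ↔ index [51, 100].
51 + (16.282−16.260)·(100−51)/(26.127−16.260) = 51 + 0.022·49/9.867 ≈ 51.11, so AQI = 51.
PM2.5: 152.519 lies in 83.282–162.272, so I_lo=51, I_hi=100, C_lo=83.282, C_hi=162.272.
(100−51)/(162.272−83.282) × (152.519−83.282) + 51 = 49/78.990 × 69.237 + 51 ≈ 93.95 → 94.
Sub-indices: O₃→99, PM10→196, SO₂→179, NO₂→216, CO→51, PM2.5→94. Ranked high→low: 216, 196, 179, 99, 94, 51. Second-highest sub-index = 196.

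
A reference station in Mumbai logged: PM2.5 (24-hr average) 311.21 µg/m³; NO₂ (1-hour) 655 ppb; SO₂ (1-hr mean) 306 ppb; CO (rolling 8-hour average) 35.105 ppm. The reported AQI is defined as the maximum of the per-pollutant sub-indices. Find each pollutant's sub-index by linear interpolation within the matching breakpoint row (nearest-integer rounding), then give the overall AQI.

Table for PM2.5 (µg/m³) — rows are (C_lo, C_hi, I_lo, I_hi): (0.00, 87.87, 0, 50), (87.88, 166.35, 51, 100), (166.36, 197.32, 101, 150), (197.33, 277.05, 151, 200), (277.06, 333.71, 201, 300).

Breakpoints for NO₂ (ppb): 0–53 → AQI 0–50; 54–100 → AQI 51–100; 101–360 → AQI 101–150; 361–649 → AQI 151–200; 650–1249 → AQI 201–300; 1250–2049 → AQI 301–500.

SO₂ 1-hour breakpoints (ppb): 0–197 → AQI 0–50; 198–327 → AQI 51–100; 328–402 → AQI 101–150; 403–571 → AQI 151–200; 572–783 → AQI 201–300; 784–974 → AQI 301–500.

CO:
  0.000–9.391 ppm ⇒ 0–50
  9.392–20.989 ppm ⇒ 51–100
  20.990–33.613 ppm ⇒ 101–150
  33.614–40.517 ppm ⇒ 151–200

PM2.5: row 277.06–333.71 (AQI 201–300). (300−201)·(311.21−277.06)/(333.71−277.06) + 201 = 99·34.15/56.65 + 201 ≈ 260.68 → 261.
NO₂: row 650–1249 (AQI 201–300). (300−201)·(655−650)/(1249−650) + 201 = 99·5/599 + 201 ≈ 201.83 → 202.
SO₂: row 198–327 (AQI 51–100). (100−51)·(306−198)/(327−198) + 51 = 49·108/129 + 51 ≈ 92.02 → 92.
CO 35.105: bracket 33.614–40.517 → index 151–200; slope 49/6.903, offset 1.491.
AQI = 151 + 49/6.903·1.491 ≈ 161.58 ⇒ 162.
Sub-indices: PM2.5→261, NO₂→202, SO₂→92, CO→162. Overall AQI = max = 261; dominant pollutant is PM2.5.

261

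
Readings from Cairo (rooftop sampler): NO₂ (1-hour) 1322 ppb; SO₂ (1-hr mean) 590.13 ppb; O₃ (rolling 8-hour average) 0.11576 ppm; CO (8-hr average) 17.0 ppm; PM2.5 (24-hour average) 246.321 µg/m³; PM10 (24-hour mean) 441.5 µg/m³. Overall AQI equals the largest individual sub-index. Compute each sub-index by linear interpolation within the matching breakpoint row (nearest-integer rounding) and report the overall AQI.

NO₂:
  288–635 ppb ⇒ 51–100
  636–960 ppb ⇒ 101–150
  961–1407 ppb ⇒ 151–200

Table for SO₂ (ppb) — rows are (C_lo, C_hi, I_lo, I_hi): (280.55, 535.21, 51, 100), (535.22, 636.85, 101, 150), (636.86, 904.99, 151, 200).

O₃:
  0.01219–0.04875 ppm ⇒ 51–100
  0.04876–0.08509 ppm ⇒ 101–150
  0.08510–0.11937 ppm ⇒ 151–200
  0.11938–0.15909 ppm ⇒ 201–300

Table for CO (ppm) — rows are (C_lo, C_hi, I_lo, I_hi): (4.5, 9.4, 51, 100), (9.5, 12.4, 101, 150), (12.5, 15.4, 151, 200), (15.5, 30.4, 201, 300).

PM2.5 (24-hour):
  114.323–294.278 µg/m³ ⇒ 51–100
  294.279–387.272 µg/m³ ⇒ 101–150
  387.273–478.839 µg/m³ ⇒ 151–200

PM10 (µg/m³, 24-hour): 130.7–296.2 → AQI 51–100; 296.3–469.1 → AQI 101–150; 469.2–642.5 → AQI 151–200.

NO₂: 1322 lies in 961–1407, so I_lo=151, I_hi=200, C_lo=961, C_hi=1407.
(200−151)/(1407−961) × (1322−961) + 151 = 49/446 × 361 + 151 ≈ 190.66 → 191.
SO₂: 590.13 lies in 535.22–636.85, so I_lo=101, I_hi=150, C_lo=535.22, C_hi=636.85.
(150−101)/(636.85−535.22) × (590.13−535.22) + 101 = 49/101.63 × 54.91 + 101 ≈ 127.47 → 127.
O₃: 0.11576 lies in 0.08510–0.11937, so I_lo=151, I_hi=200, C_lo=0.08510, C_hi=0.11937.
(200−151)/(0.11937−0.08510) × (0.11576−0.08510) + 151 = 49/0.03427 × 0.03066 + 151 ≈ 194.84 → 195.
CO: 17.0 ∈ [15.5, 30.4] ↔ index [201, 300].
201 + (17.0−15.5)·(300−201)/(30.4−15.5) = 201 + 1.5·99/14.9 ≈ 210.97, so AQI = 211.
PM2.5: 246.321 ∈ [114.323, 294.278] ↔ index [51, 100].
51 + (246.321−114.323)·(100−51)/(294.278−114.323) = 51 + 131.998·49/179.955 ≈ 86.94, so AQI = 87.
PM10 441.5: bracket 296.3–469.1 → index 101–150; slope 49/172.8, offset 145.2.
AQI = 101 + 49/172.8·145.2 ≈ 142.17 ⇒ 142.
Sub-indices: NO₂→191, SO₂→127, O₃→195, CO→211, PM2.5→87, PM10→142. Overall AQI = max = 211; dominant pollutant is CO.

211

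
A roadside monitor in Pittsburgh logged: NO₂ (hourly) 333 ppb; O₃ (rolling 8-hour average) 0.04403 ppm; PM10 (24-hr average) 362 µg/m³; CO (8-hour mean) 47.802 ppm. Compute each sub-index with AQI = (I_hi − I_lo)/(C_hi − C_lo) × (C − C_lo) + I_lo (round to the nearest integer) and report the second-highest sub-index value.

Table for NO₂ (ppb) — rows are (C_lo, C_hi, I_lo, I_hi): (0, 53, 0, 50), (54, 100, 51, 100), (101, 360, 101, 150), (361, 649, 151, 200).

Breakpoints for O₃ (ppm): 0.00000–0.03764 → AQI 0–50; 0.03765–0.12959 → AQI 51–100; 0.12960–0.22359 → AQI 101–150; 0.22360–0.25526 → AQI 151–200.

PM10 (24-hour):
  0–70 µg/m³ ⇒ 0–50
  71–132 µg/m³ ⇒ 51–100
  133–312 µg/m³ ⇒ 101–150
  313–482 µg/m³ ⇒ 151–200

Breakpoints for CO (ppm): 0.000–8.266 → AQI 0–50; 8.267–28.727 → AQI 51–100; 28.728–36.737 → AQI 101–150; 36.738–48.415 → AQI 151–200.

165

NO₂: 333 lies in 101–360, so I_lo=101, I_hi=150, C_lo=101, C_hi=360.
(150−101)/(360−101) × (333−101) + 101 = 49/259 × 232 + 101 ≈ 144.89 → 145.
O₃: 0.04403 lies in 0.03765–0.12959, so I_lo=51, I_hi=100, C_lo=0.03765, C_hi=0.12959.
(100−51)/(0.12959−0.03765) × (0.04403−0.03765) + 51 = 49/0.09194 × 0.00638 + 51 ≈ 54.40 → 54.
PM10: row 313–482 (AQI 151–200). (200−151)·(362−313)/(482−313) + 151 = 49·49/169 + 151 ≈ 165.21 → 165.
CO: 47.802 lies in 36.738–48.415, so I_lo=151, I_hi=200, C_lo=36.738, C_hi=48.415.
(200−151)/(48.415−36.738) × (47.802−36.738) + 151 = 49/11.677 × 11.064 + 151 ≈ 197.43 → 197.
Sub-indices: NO₂→145, O₃→54, PM10→165, CO→197. Ranked high→low: 197, 165, 145, 54. Second-highest sub-index = 165.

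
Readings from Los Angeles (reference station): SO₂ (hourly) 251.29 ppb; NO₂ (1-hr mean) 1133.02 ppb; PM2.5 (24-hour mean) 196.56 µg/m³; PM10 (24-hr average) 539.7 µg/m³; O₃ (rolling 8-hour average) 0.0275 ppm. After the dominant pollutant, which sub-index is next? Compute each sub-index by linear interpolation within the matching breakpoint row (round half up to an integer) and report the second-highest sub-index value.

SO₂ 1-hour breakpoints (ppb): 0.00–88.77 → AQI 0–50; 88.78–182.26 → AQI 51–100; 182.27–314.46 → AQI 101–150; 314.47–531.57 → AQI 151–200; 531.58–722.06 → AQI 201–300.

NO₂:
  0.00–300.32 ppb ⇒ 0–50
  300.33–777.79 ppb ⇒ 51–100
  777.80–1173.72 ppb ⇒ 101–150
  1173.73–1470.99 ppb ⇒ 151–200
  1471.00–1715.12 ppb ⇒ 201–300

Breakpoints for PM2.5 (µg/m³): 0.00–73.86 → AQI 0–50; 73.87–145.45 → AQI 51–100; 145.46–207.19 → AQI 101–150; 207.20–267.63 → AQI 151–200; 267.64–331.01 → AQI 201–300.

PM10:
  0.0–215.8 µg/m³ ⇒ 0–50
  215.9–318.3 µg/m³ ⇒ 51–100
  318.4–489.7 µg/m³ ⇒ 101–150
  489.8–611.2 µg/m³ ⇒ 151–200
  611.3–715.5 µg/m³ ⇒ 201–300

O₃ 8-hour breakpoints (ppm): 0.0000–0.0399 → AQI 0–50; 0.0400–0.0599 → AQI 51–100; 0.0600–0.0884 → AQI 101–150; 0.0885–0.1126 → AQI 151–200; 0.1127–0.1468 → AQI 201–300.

SO₂ 251.29: bracket 182.27–314.46 → index 101–150; slope 49/132.19, offset 69.02.
AQI = 101 + 49/132.19·69.02 ≈ 126.58 ⇒ 127.
NO₂ 1133.02: bracket 777.80–1173.72 → index 101–150; slope 49/395.92, offset 355.22.
AQI = 101 + 49/395.92·355.22 ≈ 144.96 ⇒ 145.
PM2.5: row 145.46–207.19 (AQI 101–150). (150−101)·(196.56−145.46)/(207.19−145.46) + 101 = 49·51.10/61.73 + 101 ≈ 141.56 → 142.
PM10 539.7: bracket 489.8–611.2 → index 151–200; slope 49/121.4, offset 49.9.
AQI = 151 + 49/121.4·49.9 ≈ 171.14 ⇒ 171.
O₃ 0.0275: bracket 0.0000–0.0399 → index 0–50; slope 50/0.0399, offset 0.0275.
AQI = 0 + 50/0.0399·0.0275 ≈ 34.46 ⇒ 34.
Sub-indices: SO₂→127, NO₂→145, PM2.5→142, PM10→171, O₃→34. Ranked high→low: 171, 145, 142, 127, 34. Second-highest sub-index = 145.

145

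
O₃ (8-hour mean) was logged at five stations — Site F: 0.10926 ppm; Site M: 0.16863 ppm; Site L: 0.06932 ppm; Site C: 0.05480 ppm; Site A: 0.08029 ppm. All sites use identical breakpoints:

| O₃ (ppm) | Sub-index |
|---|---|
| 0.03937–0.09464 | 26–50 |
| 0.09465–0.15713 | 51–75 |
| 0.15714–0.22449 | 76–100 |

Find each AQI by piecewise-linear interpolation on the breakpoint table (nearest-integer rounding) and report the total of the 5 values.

253

Site F: 0.10926 lies in 0.09465–0.15713, so I_lo=51, I_hi=75, C_lo=0.09465, C_hi=0.15713.
(75−51)/(0.15713−0.09465) × (0.10926−0.09465) + 51 = 24/0.06248 × 0.01461 + 51 ≈ 56.61 → 57.
Site M 0.16863: bracket 0.15714–0.22449 → index 76–100; slope 24/0.06735, offset 0.01149.
AQI = 76 + 24/0.06735·0.01149 ≈ 80.09 ⇒ 80.
Site L: 0.06932 ∈ [0.03937, 0.09464] ↔ index [26, 50].
26 + (0.06932−0.03937)·(50−26)/(0.09464−0.03937) = 26 + 0.02995·24/0.05527 ≈ 39.01, so AQI = 39.
Site C: row 0.03937–0.09464 (AQI 26–50). (50−26)·(0.05480−0.03937)/(0.09464−0.03937) + 26 = 24·0.01543/0.05527 + 26 ≈ 32.70 → 33.
Site A: 0.08029 ∈ [0.03937, 0.09464] ↔ index [26, 50].
26 + (0.08029−0.03937)·(50−26)/(0.09464−0.03937) = 26 + 0.04092·24/0.05527 ≈ 43.77, so AQI = 44.
AQIs: Site F=57, Site M=80, Site L=39, Site C=33, Site A=44. Sum = 57 + 80 + 39 + 33 + 44 = 253.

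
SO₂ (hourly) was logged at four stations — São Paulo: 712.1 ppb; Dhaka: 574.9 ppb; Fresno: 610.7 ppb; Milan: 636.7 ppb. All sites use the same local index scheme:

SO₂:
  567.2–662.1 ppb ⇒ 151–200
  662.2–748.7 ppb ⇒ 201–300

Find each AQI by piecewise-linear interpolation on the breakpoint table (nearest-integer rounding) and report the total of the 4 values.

773

São Paulo: row 662.2–748.7 (AQI 201–300). (300−201)·(712.1−662.2)/(748.7−662.2) + 201 = 99·49.9/86.5 + 201 ≈ 258.11 → 258.
Dhaka: 574.9 lies in 567.2–662.1, so I_lo=151, I_hi=200, C_lo=567.2, C_hi=662.1.
(200−151)/(662.1−567.2) × (574.9−567.2) + 151 = 49/94.9 × 7.7 + 151 ≈ 154.98 → 155.
Fresno: row 567.2–662.1 (AQI 151–200). (200−151)·(610.7−567.2)/(662.1−567.2) + 151 = 49·43.5/94.9 + 151 ≈ 173.46 → 173.
Milan: 636.7 ∈ [567.2, 662.1] ↔ index [151, 200].
151 + (636.7−567.2)·(200−151)/(662.1−567.2) = 151 + 69.5·49/94.9 ≈ 186.89, so AQI = 187.
AQIs: São Paulo=258, Dhaka=155, Fresno=173, Milan=187. Sum = 258 + 155 + 173 + 187 = 773.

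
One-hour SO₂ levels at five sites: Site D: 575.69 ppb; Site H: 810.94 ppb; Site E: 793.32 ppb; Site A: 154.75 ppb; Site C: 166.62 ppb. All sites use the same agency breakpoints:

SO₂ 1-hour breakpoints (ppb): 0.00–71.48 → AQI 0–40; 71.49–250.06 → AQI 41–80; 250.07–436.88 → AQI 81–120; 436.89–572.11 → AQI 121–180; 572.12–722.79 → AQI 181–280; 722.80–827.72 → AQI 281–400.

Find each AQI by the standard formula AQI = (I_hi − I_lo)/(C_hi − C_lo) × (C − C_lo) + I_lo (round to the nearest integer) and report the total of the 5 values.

1046

Site D: row 572.12–722.79 (AQI 181–280). (280−181)·(575.69−572.12)/(722.79−572.12) + 181 = 99·3.57/150.67 + 181 ≈ 183.35 → 183.
Site H: row 722.80–827.72 (AQI 281–400). (400−281)·(810.94−722.80)/(827.72−722.80) + 281 = 119·88.14/104.92 + 281 ≈ 380.97 → 381.
Site E 793.32: bracket 722.80–827.72 → index 281–400; slope 119/104.92, offset 70.52.
AQI = 281 + 119/104.92·70.52 ≈ 360.98 ⇒ 361.
Site A: row 71.49–250.06 (AQI 41–80). (80−41)·(154.75−71.49)/(250.06−71.49) + 41 = 39·83.26/178.57 + 41 ≈ 59.18 → 59.
Site C: 166.62 lies in 71.49–250.06, so I_lo=41, I_hi=80, C_lo=71.49, C_hi=250.06.
(80−41)/(250.06−71.49) × (166.62−71.49) + 41 = 39/178.57 × 95.13 + 41 ≈ 61.78 → 62.
AQIs: Site D=183, Site H=381, Site E=361, Site A=59, Site C=62. Sum = 183 + 381 + 361 + 59 + 62 = 1046.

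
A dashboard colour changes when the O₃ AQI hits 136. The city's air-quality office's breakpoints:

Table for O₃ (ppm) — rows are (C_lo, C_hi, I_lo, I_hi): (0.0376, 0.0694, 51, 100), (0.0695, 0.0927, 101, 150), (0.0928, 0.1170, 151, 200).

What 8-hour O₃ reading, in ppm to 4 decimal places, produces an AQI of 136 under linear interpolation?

0.0861

AQI 136 lies in the 101–150 band, which corresponds to 0.0695–0.0927 ppm.
C = 0.0695 + (136−101)×(0.0927−0.0695)/(150−101) = 0.0695 + 35×0.0232/49 ≈ 0.086071 ppm → 0.0861 ppm to 4 dp.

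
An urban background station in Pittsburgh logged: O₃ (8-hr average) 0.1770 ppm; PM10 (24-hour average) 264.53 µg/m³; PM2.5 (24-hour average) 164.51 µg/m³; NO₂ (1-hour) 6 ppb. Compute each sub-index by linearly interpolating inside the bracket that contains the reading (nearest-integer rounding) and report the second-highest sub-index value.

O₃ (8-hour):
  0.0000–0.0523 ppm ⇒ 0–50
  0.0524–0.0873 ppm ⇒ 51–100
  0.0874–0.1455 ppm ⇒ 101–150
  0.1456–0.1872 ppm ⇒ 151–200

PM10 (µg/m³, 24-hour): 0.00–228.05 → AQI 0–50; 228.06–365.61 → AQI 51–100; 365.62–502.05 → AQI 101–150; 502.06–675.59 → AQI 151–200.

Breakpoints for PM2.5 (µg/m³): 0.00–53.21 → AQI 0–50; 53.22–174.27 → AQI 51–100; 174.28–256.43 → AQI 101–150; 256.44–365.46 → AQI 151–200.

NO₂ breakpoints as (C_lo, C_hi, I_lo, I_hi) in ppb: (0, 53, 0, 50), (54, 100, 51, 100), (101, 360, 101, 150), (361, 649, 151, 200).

96

O₃ 0.1770: bracket 0.1456–0.1872 → index 151–200; slope 49/0.0416, offset 0.0314.
AQI = 151 + 49/0.0416·0.0314 ≈ 187.99 ⇒ 188.
PM10 264.53: bracket 228.06–365.61 → index 51–100; slope 49/137.55, offset 36.47.
AQI = 51 + 49/137.55·36.47 ≈ 63.99 ⇒ 64.
PM2.5 164.51: bracket 53.22–174.27 → index 51–100; slope 49/121.05, offset 111.29.
AQI = 51 + 49/121.05·111.29 ≈ 96.05 ⇒ 96.
NO₂: 6 ∈ [0, 53] ↔ index [0, 50].
0 + (6−0)·(50−0)/(53−0) = 0 + 6·50/53 ≈ 5.66, so AQI = 6.
Sub-indices: O₃→188, PM10→64, PM2.5→96, NO₂→6. Ranked high→low: 188, 96, 64, 6. Second-highest sub-index = 96.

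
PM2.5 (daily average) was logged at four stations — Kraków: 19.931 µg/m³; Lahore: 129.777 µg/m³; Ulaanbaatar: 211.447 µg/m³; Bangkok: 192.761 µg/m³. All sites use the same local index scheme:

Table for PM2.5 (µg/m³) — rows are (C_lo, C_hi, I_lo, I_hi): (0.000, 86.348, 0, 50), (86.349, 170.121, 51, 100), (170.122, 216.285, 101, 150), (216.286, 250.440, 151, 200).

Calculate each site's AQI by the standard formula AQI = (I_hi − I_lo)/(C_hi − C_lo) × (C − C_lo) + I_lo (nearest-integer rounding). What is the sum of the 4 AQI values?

358

Kraków: 19.931 ∈ [0.000, 86.348] ↔ index [0, 50].
0 + (19.931−0.000)·(50−0)/(86.348−0.000) = 0 + 19.931·50/86.348 ≈ 11.54, so AQI = 12.
Lahore: row 86.349–170.121 (AQI 51–100). (100−51)·(129.777−86.349)/(170.121−86.349) + 51 = 49·43.428/83.772 + 51 ≈ 76.40 → 76.
Ulaanbaatar: row 170.122–216.285 (AQI 101–150). (150−101)·(211.447−170.122)/(216.285−170.122) + 101 = 49·41.325/46.163 + 101 ≈ 144.86 → 145.
Bangkok: row 170.122–216.285 (AQI 101–150). (150−101)·(192.761−170.122)/(216.285−170.122) + 101 = 49·22.639/46.163 + 101 ≈ 125.03 → 125.
AQIs: Kraków=12, Lahore=76, Ulaanbaatar=145, Bangkok=125. Sum = 12 + 76 + 145 + 125 = 358.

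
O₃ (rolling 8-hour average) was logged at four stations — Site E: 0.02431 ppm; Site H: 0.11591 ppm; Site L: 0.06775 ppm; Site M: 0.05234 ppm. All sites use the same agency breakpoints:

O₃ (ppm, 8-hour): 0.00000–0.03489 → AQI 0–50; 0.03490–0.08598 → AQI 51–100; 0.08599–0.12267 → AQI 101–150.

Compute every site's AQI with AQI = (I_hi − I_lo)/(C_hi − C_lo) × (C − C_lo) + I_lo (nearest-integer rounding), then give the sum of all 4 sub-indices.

327

Site E: 0.02431 lies in 0.00000–0.03489, so I_lo=0, I_hi=50, C_lo=0.00000, C_hi=0.03489.
(50−0)/(0.03489−0.00000) × (0.02431−0.00000) + 0 = 50/0.03489 × 0.02431 + 0 ≈ 34.84 → 35.
Site H: 0.11591 ∈ [0.08599, 0.12267] ↔ index [101, 150].
101 + (0.11591−0.08599)·(150−101)/(0.12267−0.08599) = 101 + 0.02992·49/0.03668 ≈ 140.97, so AQI = 141.
Site L 0.06775: bracket 0.03490–0.08598 → index 51–100; slope 49/0.05108, offset 0.03285.
AQI = 51 + 49/0.05108·0.03285 ≈ 82.51 ⇒ 83.
Site M 0.05234: bracket 0.03490–0.08598 → index 51–100; slope 49/0.05108, offset 0.01744.
AQI = 51 + 49/0.05108·0.01744 ≈ 67.73 ⇒ 68.
AQIs: Site E=35, Site H=141, Site L=83, Site M=68. Sum = 35 + 141 + 83 + 68 = 327.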